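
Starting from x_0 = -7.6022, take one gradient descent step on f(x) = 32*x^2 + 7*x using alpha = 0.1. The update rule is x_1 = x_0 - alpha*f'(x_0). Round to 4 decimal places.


We compute the gradient at x_0 and apply the update.
f'(x) = 64*x + 7
f'(-7.6022) = 64*-7.6022 + 7 = -479.5408
x_1 = -7.6022 - 0.1*-479.5408 = 40.3519


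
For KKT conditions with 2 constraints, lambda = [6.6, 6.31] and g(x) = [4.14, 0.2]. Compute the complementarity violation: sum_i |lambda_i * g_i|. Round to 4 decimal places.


KKT complementary slackness check:
lambda_1 * g_1 = 6.6 * 4.14 = 27.324
lambda_2 * g_2 = 6.31 * 0.2 = 1.262
Total violation = 27.324 + 1.262 = 28.586


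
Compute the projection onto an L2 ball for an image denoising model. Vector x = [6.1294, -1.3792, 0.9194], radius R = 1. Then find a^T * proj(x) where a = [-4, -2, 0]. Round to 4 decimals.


Step 1: Compute ||x|| (intermediates to 6 decimals).
||x|| = sqrt(6.1294^2 + (-1.3792)^2 + 0.9194^2) = 6.34957
Step 2: Project.
Since ||x|| > R, scale = R/||x|| = 1/6.34957 = 0.157491, proj(x) = scale * x
proj(x) = [0.965325, -0.217212, 0.144797]
Step 3: Dot product.
a^T * proj(x) = -4*0.965325 - 2*(-0.217212) + 0*0.144797 = -3.4269


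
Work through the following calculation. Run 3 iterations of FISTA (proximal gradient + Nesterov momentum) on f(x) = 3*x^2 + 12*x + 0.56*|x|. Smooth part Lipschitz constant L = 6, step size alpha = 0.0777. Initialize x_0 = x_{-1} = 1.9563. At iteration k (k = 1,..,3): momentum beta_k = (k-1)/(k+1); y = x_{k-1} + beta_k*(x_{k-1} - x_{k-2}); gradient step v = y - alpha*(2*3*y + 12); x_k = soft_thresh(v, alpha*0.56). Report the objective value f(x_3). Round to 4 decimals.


FISTA on f(x) = 3*x^2 + 12*x + 0.56*|x|
L = 6, alpha = 0.0777
Iteration 1: beta = 0.0, y = 1.9563 + 0.0*(1.9563 - 1.9563) = 1.9563
  grad(y) = 23.7378, v = y - alpha*grad = 0.1119
  prox(v) = soft_thresh(0.1119, 0.0435) = 0.0684
Iteration 2: beta = 0.3333, y = 0.0684 + 0.3333*(0.0684 - 1.9563) = -0.561
  grad(y) = 8.6343, v = y - alpha*grad = -1.2318
  prox(v) = soft_thresh(-1.2318, 0.0435) = -1.1883
Iteration 3: beta = 0.5, y = -1.1883 + 0.5*(-1.1883 - 0.0684) = -1.8167
  grad(y) = 1.1, v = y - alpha*grad = -1.9021
  prox(v) = soft_thresh(-1.9021, 0.0435) = -1.8586
f(x_3) = 3*(-1.8586)^2 + 12*(-1.8586) + 0.56*|-1.8586| = -10.8992


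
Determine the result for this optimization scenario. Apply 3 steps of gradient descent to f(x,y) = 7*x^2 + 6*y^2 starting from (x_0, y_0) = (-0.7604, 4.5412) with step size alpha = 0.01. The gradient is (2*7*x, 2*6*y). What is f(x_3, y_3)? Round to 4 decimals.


Gradient descent on f(x,y) = 7*x^2 + 6*y^2.
Starting point: (-0.7604, 4.5412), alpha = 0.01
Step 1: grad_x = 2*7*-0.7604 = -10.6456, grad_y = 2*6*4.5412 = 54.4944
  x_1 = -0.7604 - 0.01*-10.6456 = -0.6539
  y_1 = 4.5412 - 0.01*54.4944 = 3.9963
Step 2: grad_x = 2*7*-0.6539 = -9.1552, grad_y = 2*6*3.9963 = 47.9551
  x_2 = -0.6539 - 0.01*-9.1552 = -0.5624
  y_2 = 3.9963 - 0.01*47.9551 = 3.5167
Step 3: grad_x = 2*7*-0.5624 = -7.8735, grad_y = 2*6*3.5167 = 42.2005
  x_3 = -0.5624 - 0.01*-7.8735 = -0.4837
  y_3 = 3.5167 - 0.01*42.2005 = 3.0947
f(-0.4837, 3.0947) = 7*(-0.4837)^2 + 6*3.0947^2 = 59.1005


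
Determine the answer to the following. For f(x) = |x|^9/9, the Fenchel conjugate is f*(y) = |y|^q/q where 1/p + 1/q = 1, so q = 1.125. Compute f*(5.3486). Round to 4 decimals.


The conjugate exponent q satisfies 1/p + 1/q = 1.
p = 9, so q = 9/(9 - 1) = 1.125
|y|^q = 5.3486^1.125 = 6.5958
f*(5.3486) = 6.5958 / 1.125 = 5.863


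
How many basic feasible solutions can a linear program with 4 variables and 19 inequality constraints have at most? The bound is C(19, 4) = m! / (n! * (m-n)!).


Each vertex corresponds to some choice of n active constraints out of m, so the number of vertices is at most C(m, n) = m! / (n!(m-n)!).
m = 19, n = 4
Numerator: 19 * 18 * 17 * 16
Denominator: 4! = 24
C(19, 4) = 3876


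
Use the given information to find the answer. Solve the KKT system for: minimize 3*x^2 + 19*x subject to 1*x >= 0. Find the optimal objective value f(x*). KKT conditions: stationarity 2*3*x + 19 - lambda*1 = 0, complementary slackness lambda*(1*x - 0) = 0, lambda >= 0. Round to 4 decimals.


Step 1: Try lambda = 0 (constraint inactive).
x_unc = -19/(2*3) = -3.1667
Check: 1*-3.1667 = -3.1667 < 0 -- violated!
Step 2: Constraint must be active: 1*x = 0
x* = 0/1 = 0.0
lambda = (2*3*0.0 + 19)/1 = 19.0
Step 3: Compute optimal value.
f(x*) = 3*0.0^2 + 19*0.0 = 0.0


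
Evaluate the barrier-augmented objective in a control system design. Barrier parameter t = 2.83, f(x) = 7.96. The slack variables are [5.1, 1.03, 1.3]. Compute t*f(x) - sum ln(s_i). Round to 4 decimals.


Step 1: Compute log-barrier.
ln values: [1.6292, 0.0296, 0.2624]
phi = -(1.6292 + 0.0296 + 0.2624) = -1.9212
Step 2: Compute augmented objective.
t*f(x) = 2.83*7.96 = 22.5268
Total = 22.5268 - 1.9212 = 20.6056


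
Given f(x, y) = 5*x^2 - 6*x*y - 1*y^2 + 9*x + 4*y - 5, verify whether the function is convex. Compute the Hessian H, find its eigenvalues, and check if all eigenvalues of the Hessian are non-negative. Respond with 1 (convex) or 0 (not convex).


The Hessian of f(x,y) = 5*x^2 - 6*x*y - 1*y^2 + 9*x + 4*y - 5 is:
H = [[10, -6], [-6, -2]]
Trace = 10 - 2 = 8
Determinant = 10*-2 - (-6)^2 = -56
Discriminant = (8)^2 - 4*-56 = 288.0
Eigenvalues: lambda_1 = -4.4853, lambda_2 = 12.4853
The function is not convex.

0


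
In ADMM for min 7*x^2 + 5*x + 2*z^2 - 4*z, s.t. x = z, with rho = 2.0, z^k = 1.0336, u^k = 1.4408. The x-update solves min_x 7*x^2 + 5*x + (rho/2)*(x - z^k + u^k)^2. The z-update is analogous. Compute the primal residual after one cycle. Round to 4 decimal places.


ADMM iteration with rho = 2.0, z^k = 1.0336, u^k = 1.4408
Step 1: x-update.
Minimize 7*x^2 + 5*x + (2.0/2)*(x - 1.0336 + 1.4408)^2
FOC: (2*7 + 2.0)*x = -5 + 2.0*(1.0336 - 1.4408)
x^{k+1} = -0.3634
Step 2: z-update.
Minimize 2*z^2 - 4*z + (2.0/2)*(-0.3634 - z + 1.4408)^2
FOC: (2*2 + 2.0)*z = 4 + 2.0*(-0.3634 + 1.4408)
z^{k+1} = 1.0258
Step 3: u-update.
u^{k+1} = 1.4408 - 0.3634 - 1.0258 = 0.0516
Step 4: Primal residual = |-0.3634 - 1.0258| = 1.3892


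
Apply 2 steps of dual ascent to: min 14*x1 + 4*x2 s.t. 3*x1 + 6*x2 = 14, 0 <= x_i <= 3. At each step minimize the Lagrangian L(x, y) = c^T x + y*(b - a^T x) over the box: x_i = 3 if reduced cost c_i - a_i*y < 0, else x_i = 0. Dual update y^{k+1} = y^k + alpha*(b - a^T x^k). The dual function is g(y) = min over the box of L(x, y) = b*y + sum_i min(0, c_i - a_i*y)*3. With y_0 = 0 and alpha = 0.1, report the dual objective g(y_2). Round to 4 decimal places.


Dual ascent for LP: min 14*x1 + 4*x2, 3*x1 + 6*x2 = 14, 0 <= x_i <= 3
Step 1: y^k = 0.0, reduced costs: (14.0, 4.0)
  x^k = (0.0, 0.0), subgradient = b - a^T x = 14.0
  y^{k+1} = 0.0 + 0.1*14.0 = 1.4
Step 2: y^k = 1.4, reduced costs: (9.8, -4.4)
  x^k = (0.0, 3.0), subgradient = b - a^T x = -4.0
  y^{k+1} = 1.4 + 0.1*-4.0 = 1.0
Dual objective at y_2 = 1.0: reduced costs (11.0, -2.0), box minimizer x = (0.0, 3.0)
g(y_2) = b*y + (c1 - a1*y)*x1 + (c2 - a2*y)*x2 = 14*1.0 + 11.0*0.0 + (-2.0)*3.0 = 14.0 + 0.0 - 6.0 = 8.0


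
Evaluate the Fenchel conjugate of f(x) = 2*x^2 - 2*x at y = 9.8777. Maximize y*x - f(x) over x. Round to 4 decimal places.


f*(y) = sup_x {y*x - a*x^2 - b*x} = sup_x {(y-b)*x - a*x^2}
FOC: (y - b) - 2a*x = 0 => x* = (y - b)/(2a)
x* = (9.8777 + 2)/(2*2) = 2.9694
f*(9.8777) = (y-b)^2/(4a) = (9.8777 + 2)^2/(4*2)
= 141.0798/8 = 17.635


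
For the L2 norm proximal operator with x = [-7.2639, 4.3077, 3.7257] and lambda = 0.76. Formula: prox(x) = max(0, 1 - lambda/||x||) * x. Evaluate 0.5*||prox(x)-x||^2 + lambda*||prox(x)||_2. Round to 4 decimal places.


Step 1: Compute ||x||.
||x|| = 9.2305
Step 2: Compute scaling factor.
scale = max(0, 1 - 0.76/9.2305) = 0.9177
Step 3: prox(x) = [-6.6658, 3.953, 3.4189]
||prox(x)|| = 8.4705
Step 4: Proximal objective.
0.5*||prox-x||^2 = 0.2888
lambda*||prox|| = 6.4376
Total = 6.7263


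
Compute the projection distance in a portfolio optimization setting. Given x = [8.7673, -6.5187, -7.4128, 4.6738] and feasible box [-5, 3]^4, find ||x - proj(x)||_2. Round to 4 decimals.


Project each component onto [-5, 3].
clip(8.7673) = 3.0, clip(-6.5187) = -5.0, clip(-7.4128) = -5.0, clip(4.6738) = 3.0
Projection = [3.0, -5.0, -5.0, 3.0]
Squared diffs: [33.2617, 2.3064, 5.8216, 2.8016]
Distance = sqrt(44.1913) = 6.6477


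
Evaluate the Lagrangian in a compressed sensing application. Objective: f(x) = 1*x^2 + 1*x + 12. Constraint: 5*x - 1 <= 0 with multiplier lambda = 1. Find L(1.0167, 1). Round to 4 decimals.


Step 1: Evaluate f(x).
f(1.0167) = 1*1.0167^2 + 1*1.0167 + 12 = 14.0504
Step 2: Evaluate g(x).
g(1.0167) = 5*1.0167 - 1 = 4.0835
Step 3: Compute Lagrangian.
L = 14.0504 + 1*4.0835 = 18.1339


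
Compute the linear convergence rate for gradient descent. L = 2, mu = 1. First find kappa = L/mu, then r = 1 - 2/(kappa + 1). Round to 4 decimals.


Step 1: Compute the condition number.
kappa = L/mu = 2/1 = 2.0
Step 2: Compute the convergence rate.
r = 1 - 2/(kappa + 1) = 1 - 2*mu/(L + mu) = (L - mu)/(L + mu) = 1/3 = 0.3333


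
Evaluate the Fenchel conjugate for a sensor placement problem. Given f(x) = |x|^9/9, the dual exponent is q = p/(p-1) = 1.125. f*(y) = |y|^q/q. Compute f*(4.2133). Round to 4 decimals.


The conjugate exponent q satisfies 1/p + 1/q = 1.
p = 9, so q = 9/(9 - 1) = 1.125
|y|^q = 4.2133^1.125 = 5.0431
f*(4.2133) = 5.0431 / 1.125 = 4.4828


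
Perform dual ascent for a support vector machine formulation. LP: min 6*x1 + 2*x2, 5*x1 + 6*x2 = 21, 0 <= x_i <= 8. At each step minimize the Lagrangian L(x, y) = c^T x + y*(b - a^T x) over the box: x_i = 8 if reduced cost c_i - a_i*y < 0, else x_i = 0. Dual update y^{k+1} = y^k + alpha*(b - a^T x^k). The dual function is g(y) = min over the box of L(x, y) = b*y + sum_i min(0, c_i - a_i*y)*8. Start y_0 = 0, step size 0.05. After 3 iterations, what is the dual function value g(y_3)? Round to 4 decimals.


Dual ascent for LP: min 6*x1 + 2*x2, 5*x1 + 6*x2 = 21, 0 <= x_i <= 8
Step 1: y^k = 0.0, reduced costs: (6.0, 2.0)
  x^k = (0.0, 0.0), subgradient = b - a^T x = 21.0
  y^{k+1} = 0.0 + 0.05*21.0 = 1.05
Step 2: y^k = 1.05, reduced costs: (0.75, -4.3)
  x^k = (0.0, 8.0), subgradient = b - a^T x = -27.0
  y^{k+1} = 1.05 + 0.05*-27.0 = -0.3
Step 3: y^k = -0.3, reduced costs: (7.5, 3.8)
  x^k = (0.0, 0.0), subgradient = b - a^T x = 21.0
  y^{k+1} = -0.3 + 0.05*21.0 = 0.75
Dual objective at y_3 = 0.75: reduced costs (2.25, -2.5), box minimizer x = (0.0, 8.0)
g(y_3) = b*y + (c1 - a1*y)*x1 + (c2 - a2*y)*x2 = 21*0.75 + 2.25*0.0 + (-2.5)*8.0 = 15.75 + 0.0 - 20.0 = -4.25


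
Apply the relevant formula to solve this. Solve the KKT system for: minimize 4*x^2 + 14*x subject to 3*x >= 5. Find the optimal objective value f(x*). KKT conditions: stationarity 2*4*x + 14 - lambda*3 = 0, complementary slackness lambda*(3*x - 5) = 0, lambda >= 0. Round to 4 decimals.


Step 1: Try lambda = 0 (constraint inactive).
x_unc = -14/(2*4) = -1.75
Check: 3*-1.75 = -5.25 < 5 -- violated!
Step 2: Constraint must be active: 3*x = 5
x* = 5/3 = 1.6667 (rounded; the exact value 5/3 is used below)
lambda = (2*4*(5/3) + 14)/3 = 9.1111
Step 3: Compute optimal value.
f(x*) = 4*(5/3)^2 + 14*(5/3) = 34.4444


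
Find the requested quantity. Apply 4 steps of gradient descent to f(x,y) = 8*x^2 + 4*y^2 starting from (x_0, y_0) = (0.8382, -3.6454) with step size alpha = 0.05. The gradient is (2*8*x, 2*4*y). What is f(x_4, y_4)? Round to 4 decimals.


Gradient descent on f(x,y) = 8*x^2 + 4*y^2.
Starting point: (0.8382, -3.6454), alpha = 0.05
Step 1: grad_x = 2*8*0.8382 = 13.4112, grad_y = 2*4*-3.6454 = -29.1632
  x_1 = 0.8382 - 0.05*13.4112 = 0.1676
  y_1 = -3.6454 - 0.05*-29.1632 = -2.1872
Step 2: grad_x = 2*8*0.1676 = 2.6822, grad_y = 2*4*-2.1872 = -17.4979
  x_2 = 0.1676 - 0.05*2.6822 = 0.0335
  y_2 = -2.1872 - 0.05*-17.4979 = -1.3123
Step 3: grad_x = 2*8*0.0335 = 0.5364, grad_y = 2*4*-1.3123 = -10.4988
  x_3 = 0.0335 - 0.05*0.5364 = 0.0067
  y_3 = -1.3123 - 0.05*-10.4988 = -0.7874
Step 4: grad_x = 2*8*0.0067 = 0.1073, grad_y = 2*4*-0.7874 = -6.2993
  x_4 = 0.0067 - 0.05*0.1073 = 0.0013
  y_4 = -0.7874 - 0.05*-6.2993 = -0.4724
f(0.0013, -0.4724) = 8*0.0013^2 + 4*(-0.4724)^2 = 0.8928


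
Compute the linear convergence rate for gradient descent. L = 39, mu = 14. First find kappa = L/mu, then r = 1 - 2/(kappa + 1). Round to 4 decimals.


Step 1: Compute the condition number.
kappa = L/mu = 39/14 = 2.7857
Step 2: Compute the convergence rate.
r = 1 - 2/(kappa + 1) = 1 - 2*mu/(L + mu) = (L - mu)/(L + mu) = 25/53 = 0.4717


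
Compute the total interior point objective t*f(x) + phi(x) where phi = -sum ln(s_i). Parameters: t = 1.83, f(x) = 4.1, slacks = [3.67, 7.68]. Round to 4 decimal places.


Step 1: Compute log-barrier.
ln values: [1.3002, 2.0386]
phi = -(1.3002 + 2.0386) = -3.3388
Step 2: Compute augmented objective.
t*f(x) = 1.83*4.1 = 7.503
Total = 7.503 - 3.3388 = 4.1642


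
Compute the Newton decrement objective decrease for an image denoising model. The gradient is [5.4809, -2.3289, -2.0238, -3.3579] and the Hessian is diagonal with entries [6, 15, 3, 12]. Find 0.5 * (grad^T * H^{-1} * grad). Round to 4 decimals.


Step 1: H is diagonal, so H^(-1) * g = [0.9135, -0.1553, -0.6746, -0.2798].
Step 2: g^T H^(-1) g = sum_i g_i^2 / H_ii
  = (5.4809)^2/6 + (-2.3289)^2/15 + (-2.0238)^2/3 + (-3.3579)^2/12
  = 5.0067 + 0.3616 + 1.3653 + 0.9396 = 7.6732
Step 3: Objective decrease = 0.5 * g^T H^(-1) g = 3.8366


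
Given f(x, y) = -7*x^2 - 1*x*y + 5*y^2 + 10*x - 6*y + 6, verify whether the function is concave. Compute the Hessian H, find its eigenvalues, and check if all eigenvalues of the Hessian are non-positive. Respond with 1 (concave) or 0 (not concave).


The Hessian of f(x,y) = -7*x^2 - 1*x*y + 5*y^2 + 10*x - 6*y + 6 is:
H = [[-14, -1], [-1, 10]]
Trace = -14 + 10 = -4
Determinant = -14*10 - (-1)^2 = -141
Discriminant = (-4)^2 - 4*-141 = 580.0
Eigenvalues: lambda_1 = -14.0416, lambda_2 = 10.0416
The function is not concave.

0


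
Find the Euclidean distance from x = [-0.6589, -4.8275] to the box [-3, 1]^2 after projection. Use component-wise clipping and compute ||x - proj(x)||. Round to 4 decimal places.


Project each component onto [-3, 1].
clip(-0.6589) = -0.6589, clip(-4.8275) = -3.0
Projection = [-0.6589, -3.0]
Squared diffs: [0.0, 3.3398]
Distance = sqrt(3.3398) = 1.8275


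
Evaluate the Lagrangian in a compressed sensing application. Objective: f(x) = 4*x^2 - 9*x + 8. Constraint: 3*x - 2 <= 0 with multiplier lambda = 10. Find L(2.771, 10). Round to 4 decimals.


Step 1: Evaluate f(x).
f(2.771) = 4*2.771^2 - 9*2.771 + 8 = 13.7748
Step 2: Evaluate g(x).
g(2.771) = 3*2.771 - 2 = 6.313
Step 3: Compute Lagrangian.
L = 13.7748 + 10*6.313 = 76.9048


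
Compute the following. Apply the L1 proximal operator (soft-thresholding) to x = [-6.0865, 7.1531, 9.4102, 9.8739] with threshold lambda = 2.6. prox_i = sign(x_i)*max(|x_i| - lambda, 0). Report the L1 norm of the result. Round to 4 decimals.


Soft-thresholding with lambda = 2.6:
prox(-6.0865) = sign(-6.0865)*max(|-6.0865| - 2.6, 0) = -3.4865
prox(7.1531) = sign(7.1531)*max(|7.1531| - 2.6, 0) = 4.5531
prox(9.4102) = sign(9.4102)*max(|9.4102| - 2.6, 0) = 6.8102
prox(9.8739) = sign(9.8739)*max(|9.8739| - 2.6, 0) = 7.2739
prox(x) = [-3.4865, 4.5531, 6.8102, 7.2739]
||prox(x)||_1 = 3.4865 + 4.5531 + 6.8102 + 7.2739 = 22.1237


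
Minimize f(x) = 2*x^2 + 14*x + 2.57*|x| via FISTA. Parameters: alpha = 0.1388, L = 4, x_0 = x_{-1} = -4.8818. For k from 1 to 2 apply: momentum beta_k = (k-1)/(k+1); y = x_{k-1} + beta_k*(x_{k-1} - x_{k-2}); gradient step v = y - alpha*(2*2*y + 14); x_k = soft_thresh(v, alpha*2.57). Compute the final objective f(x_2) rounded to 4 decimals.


FISTA on f(x) = 2*x^2 + 14*x + 2.57*|x|
L = 4, alpha = 0.1388
Iteration 1: beta = 0.0, y = -4.8818 + 0.0*(-4.8818 + 4.8818) = -4.8818
  grad(y) = -5.5272, v = y - alpha*grad = -4.1146
  prox(v) = soft_thresh(-4.1146, 0.3567) = -3.7579
Iteration 2: beta = 0.3333, y = -3.7579 + 0.3333*(-3.7579 + 4.8818) = -3.3833
  grad(y) = 0.4669, v = y - alpha*grad = -3.4481
  prox(v) = soft_thresh(-3.4481, 0.3567) = -3.0914
f(x_2) = 2*(-3.0914)^2 + 14*(-3.0914) + 2.57*|-3.0914| = -16.2212


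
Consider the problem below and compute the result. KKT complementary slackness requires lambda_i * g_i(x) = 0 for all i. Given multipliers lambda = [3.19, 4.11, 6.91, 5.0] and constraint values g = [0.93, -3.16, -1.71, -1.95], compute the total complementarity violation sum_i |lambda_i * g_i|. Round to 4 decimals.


KKT complementary slackness check:
lambda_1 * g_1 = 3.19 * 0.93 = 2.9667
lambda_2 * g_2 = 4.11 * -3.16 = -12.9876
lambda_3 * g_3 = 6.91 * -1.71 = -11.8161
lambda_4 * g_4 = 5.0 * -1.95 = -9.75
Total violation = 2.9667 + 12.9876 + 11.8161 + 9.75 = 37.5204


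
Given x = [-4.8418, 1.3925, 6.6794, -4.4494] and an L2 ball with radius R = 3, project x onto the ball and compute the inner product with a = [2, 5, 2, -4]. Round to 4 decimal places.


Step 1: Compute ||x|| (intermediates to 6 decimals).
||x|| = sqrt((-4.8418)^2 + 1.3925^2 + 6.6794^2 + (-4.4494)^2) = 9.47595
Step 2: Project.
Since ||x|| > R, scale = R/||x|| = 3/9.47595 = 0.316591, proj(x) = scale * x
proj(x) = [-1.53287, 0.440853, 2.114638, -1.40864]
Step 3: Dot product.
a^T * proj(x) = 2*(-1.53287) + 5*0.440853 + 2*2.114638 - 4*(-1.40864) = 9.0024


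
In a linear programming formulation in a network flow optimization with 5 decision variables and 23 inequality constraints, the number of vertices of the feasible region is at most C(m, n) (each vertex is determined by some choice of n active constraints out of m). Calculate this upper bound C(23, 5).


Each vertex corresponds to some choice of n active constraints out of m, so the number of vertices is at most C(m, n) = m! / (n!(m-n)!).
m = 23, n = 5
Numerator: 23 * 22 * 21 * 20 * 19
Denominator: 5! = 120
C(23, 5) = 33649


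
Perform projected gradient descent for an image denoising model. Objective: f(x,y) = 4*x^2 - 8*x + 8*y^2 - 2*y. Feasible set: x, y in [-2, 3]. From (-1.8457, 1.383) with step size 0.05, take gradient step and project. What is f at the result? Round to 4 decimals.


Step 1: Compute gradient at (-1.8457, 1.383).
grad_x = 2*4*-1.8457 - 8 = -22.7656
grad_y = 2*8*1.383 - 2 = 20.128
Step 2: Gradient step.
x_raw = -1.8457 - 0.05*-22.7656 = -0.7074
y_raw = 1.383 - 0.05*20.128 = 0.3766
Step 3: Project onto [-2, 3].
x_proj = clip(-0.7074) = -0.7074
y_proj = clip(0.3766) = 0.3766
Step 4: Evaluate f.
f(-0.7074, 0.3766) = 8.0426


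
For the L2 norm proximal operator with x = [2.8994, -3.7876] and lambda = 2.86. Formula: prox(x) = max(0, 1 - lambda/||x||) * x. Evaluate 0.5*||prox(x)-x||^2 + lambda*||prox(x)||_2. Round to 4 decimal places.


Step 1: Compute ||x||.
||x|| = 4.77
Step 2: Compute scaling factor.
scale = max(0, 1 - 2.86/4.77) = 0.4004
Step 3: prox(x) = [1.161, -1.5166]
||prox(x)|| = 1.91
Step 4: Proximal objective.
0.5*||prox-x||^2 = 4.0898
lambda*||prox|| = 5.4626
Total = 9.5523


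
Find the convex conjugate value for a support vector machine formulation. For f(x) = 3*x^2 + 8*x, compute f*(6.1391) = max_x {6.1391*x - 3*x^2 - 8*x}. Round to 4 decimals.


f*(y) = sup_x {y*x - a*x^2 - b*x} = sup_x {(y-b)*x - a*x^2}
FOC: (y - b) - 2a*x = 0 => x* = (y - b)/(2a)
x* = (6.1391 - 8)/(2*3) = -0.3102
f*(6.1391) = (y-b)^2/(4a) = (6.1391 - 8)^2/(4*3)
= 3.4629/12 = 0.2886


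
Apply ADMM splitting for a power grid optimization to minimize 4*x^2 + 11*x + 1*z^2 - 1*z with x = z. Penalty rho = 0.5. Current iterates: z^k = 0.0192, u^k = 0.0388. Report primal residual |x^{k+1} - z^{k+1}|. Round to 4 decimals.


ADMM iteration with rho = 0.5, z^k = 0.0192, u^k = 0.0388
Step 1: x-update.
Minimize 4*x^2 + 11*x + (0.5/2)*(x - 0.0192 + 0.0388)^2
FOC: (2*4 + 0.5)*x = -11 + 0.5*(0.0192 - 0.0388)
x^{k+1} = -1.2953
Step 2: z-update.
Minimize 1*z^2 - 1*z + (0.5/2)*(-1.2953 - z + 0.0388)^2
FOC: (2*1 + 0.5)*z = 1 + 0.5*(-1.2953 + 0.0388)
z^{k+1} = 0.1487
Step 3: u-update.
u^{k+1} = 0.0388 - 1.2953 - 0.1487 = -1.4052
Step 4: Primal residual = |-1.2953 - 0.1487| = 1.444


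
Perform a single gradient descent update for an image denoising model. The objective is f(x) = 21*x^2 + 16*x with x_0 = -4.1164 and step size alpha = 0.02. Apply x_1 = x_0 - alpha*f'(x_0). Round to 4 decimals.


We compute the gradient at x_0 and apply the update.
f'(x) = 42*x + 16
f'(-4.1164) = 42*-4.1164 + 16 = -156.8888
x_1 = -4.1164 - 0.02*-156.8888 = -0.9786


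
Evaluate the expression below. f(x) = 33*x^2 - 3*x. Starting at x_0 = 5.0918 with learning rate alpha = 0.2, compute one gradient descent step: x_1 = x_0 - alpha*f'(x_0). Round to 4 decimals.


We compute the gradient at x_0 and apply the update.
f'(x) = 66*x - 3
f'(5.0918) = 66*5.0918 - 3 = 333.0588
x_1 = 5.0918 - 0.2*333.0588 = -61.52


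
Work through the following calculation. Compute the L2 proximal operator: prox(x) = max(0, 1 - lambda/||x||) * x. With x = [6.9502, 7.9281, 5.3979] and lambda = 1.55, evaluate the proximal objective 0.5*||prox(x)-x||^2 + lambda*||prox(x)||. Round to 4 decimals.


Step 1: Compute ||x||.
||x|| = 11.8447
Step 2: Compute scaling factor.
scale = max(0, 1 - 1.55/11.8447) = 0.8691
Step 3: prox(x) = [6.0407, 6.8906, 4.6915]
||prox(x)|| = 10.2947
Step 4: Proximal objective.
0.5*||prox-x||^2 = 1.2013
lambda*||prox|| = 15.9568
Total = 17.1581


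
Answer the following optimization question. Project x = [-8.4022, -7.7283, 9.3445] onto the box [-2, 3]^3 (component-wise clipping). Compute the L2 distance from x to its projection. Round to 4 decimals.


Project each component onto [-2, 3].
clip(-8.4022) = -2.0, clip(-7.7283) = -2.0, clip(9.3445) = 3.0
Projection = [-2.0, -2.0, 3.0]
Squared diffs: [40.9882, 32.8134, 40.2527]
Distance = sqrt(114.0543) = 10.6796


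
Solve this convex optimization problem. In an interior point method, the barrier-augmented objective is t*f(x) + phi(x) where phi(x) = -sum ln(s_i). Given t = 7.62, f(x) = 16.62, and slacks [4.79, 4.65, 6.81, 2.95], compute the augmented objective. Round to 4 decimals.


Step 1: Compute log-barrier.
ln values: [1.5665, 1.5369, 1.9184, 1.0818]
phi = -(1.5665 + 1.5369 + 1.9184 + 1.0818) = -6.1036
Step 2: Compute augmented objective.
t*f(x) = 7.62*16.62 = 126.6444
Total = 126.6444 - 6.1036 = 120.5408


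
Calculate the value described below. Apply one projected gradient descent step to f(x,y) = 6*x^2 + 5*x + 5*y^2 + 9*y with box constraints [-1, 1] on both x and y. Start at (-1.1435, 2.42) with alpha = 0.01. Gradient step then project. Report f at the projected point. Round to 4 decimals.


Step 1: Compute gradient at (-1.1435, 2.42).
grad_x = 2*6*-1.1435 + 5 = -8.722
grad_y = 2*5*2.42 + 9 = 33.2
Step 2: Gradient step.
x_raw = -1.1435 - 0.01*-8.722 = -1.0563
y_raw = 2.42 - 0.01*33.2 = 2.088
Step 3: Project onto [-1, 1].
x_proj = clip(-1.0563) = -1.0
y_proj = clip(2.088) = 1.0
Step 4: Evaluate f.
f(-1.0, 1.0) = 15.0


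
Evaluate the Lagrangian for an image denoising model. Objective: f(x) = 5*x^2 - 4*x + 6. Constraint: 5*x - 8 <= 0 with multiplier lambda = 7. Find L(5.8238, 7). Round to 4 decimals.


Step 1: Evaluate f(x).
f(5.8238) = 5*5.8238^2 - 4*5.8238 + 6 = 152.288
Step 2: Evaluate g(x).
g(5.8238) = 5*5.8238 - 8 = 21.119
Step 3: Compute Lagrangian.
L = 152.288 + 7*21.119 = 300.121


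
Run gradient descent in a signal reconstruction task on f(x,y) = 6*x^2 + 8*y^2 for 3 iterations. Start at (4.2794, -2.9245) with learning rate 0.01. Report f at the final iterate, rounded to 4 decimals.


Gradient descent on f(x,y) = 6*x^2 + 8*y^2.
Starting point: (4.2794, -2.9245), alpha = 0.01
Step 1: grad_x = 2*6*4.2794 = 51.3528, grad_y = 2*8*-2.9245 = -46.792
  x_1 = 4.2794 - 0.01*51.3528 = 3.7659
  y_1 = -2.9245 - 0.01*-46.792 = -2.4566
Step 2: grad_x = 2*6*3.7659 = 45.1905, grad_y = 2*8*-2.4566 = -39.3053
  x_2 = 3.7659 - 0.01*45.1905 = 3.314
  y_2 = -2.4566 - 0.01*-39.3053 = -2.0635
Step 3: grad_x = 2*6*3.314 = 39.7676, grad_y = 2*8*-2.0635 = -33.0164
  x_3 = 3.314 - 0.01*39.7676 = 2.9163
  y_3 = -2.0635 - 0.01*-33.0164 = -1.7334
f(2.9163, -1.7334) = 6*2.9163^2 + 8*(-1.7334)^2 = 75.0649


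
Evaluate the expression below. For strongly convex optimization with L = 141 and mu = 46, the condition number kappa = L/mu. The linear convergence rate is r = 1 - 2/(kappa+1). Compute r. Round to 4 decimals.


Step 1: Compute the condition number.
kappa = L/mu = 141/46 = 3.0652
Step 2: Compute the convergence rate.
r = 1 - 2/(kappa + 1) = 1 - 2*mu/(L + mu) = (L - mu)/(L + mu) = 95/187 = 0.508


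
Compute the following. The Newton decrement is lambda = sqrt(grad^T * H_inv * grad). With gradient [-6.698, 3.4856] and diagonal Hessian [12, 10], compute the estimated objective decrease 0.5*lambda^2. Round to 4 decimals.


Step 1: H is diagonal, so H^(-1) * g = [-0.5582, 0.3486].
Step 2: g^T H^(-1) g = sum_i g_i^2 / H_ii
  = (-6.698)^2/12 + (3.4856)^2/10
  = 3.7386 + 1.2149 = 4.9535
Step 3: Objective decrease = 0.5 * g^T H^(-1) g = 2.4768


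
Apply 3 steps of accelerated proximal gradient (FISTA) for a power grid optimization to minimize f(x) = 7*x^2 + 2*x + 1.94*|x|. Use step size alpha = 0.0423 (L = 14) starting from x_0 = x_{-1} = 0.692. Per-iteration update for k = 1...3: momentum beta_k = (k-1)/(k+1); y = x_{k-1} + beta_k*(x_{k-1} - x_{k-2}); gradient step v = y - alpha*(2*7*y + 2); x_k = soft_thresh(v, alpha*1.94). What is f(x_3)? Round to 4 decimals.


FISTA on f(x) = 7*x^2 + 2*x + 1.94*|x|
L = 14, alpha = 0.0423
Iteration 1: beta = 0.0, y = 0.692 + 0.0*(0.692 - 0.692) = 0.692
  grad(y) = 11.688, v = y - alpha*grad = 0.1976
  prox(v) = soft_thresh(0.1976, 0.0821) = 0.1155
Iteration 2: beta = 0.3333, y = 0.1155 + 0.3333*(0.1155 - 0.692) = -0.0766
  grad(y) = 0.9273, v = y - alpha*grad = -0.1158
  prox(v) = soft_thresh(-0.1158, 0.0821) = -0.0338
Iteration 3: beta = 0.5, y = -0.0338 + 0.5*(-0.0338 - 0.1155) = -0.1084
  grad(y) = 0.4818, v = y - alpha*grad = -0.1288
  prox(v) = soft_thresh(-0.1288, 0.0821) = -0.0468
f(x_3) = 7*(-0.0468)^2 + 2*(-0.0468) + 1.94*|-0.0468| = 0.0125


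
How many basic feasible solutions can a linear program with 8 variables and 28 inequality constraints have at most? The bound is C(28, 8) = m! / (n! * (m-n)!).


Each vertex corresponds to some choice of n active constraints out of m, so the number of vertices is at most C(m, n) = m! / (n!(m-n)!).
m = 28, n = 8
Numerator: 28 * 27 * 26 * 25 * 24 * 23 * 22 * 21
Denominator: 8! = 40320
C(28, 8) = 3108105


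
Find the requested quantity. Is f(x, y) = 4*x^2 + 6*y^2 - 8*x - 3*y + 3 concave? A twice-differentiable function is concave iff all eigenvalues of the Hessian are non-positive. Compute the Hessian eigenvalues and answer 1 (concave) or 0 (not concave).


The Hessian of f(x,y) = 4*x^2 + 6*y^2 - 8*x - 3*y + 3 is:
H = [[8, 0], [0, 12]]
Trace = 8 + 12 = 20
Determinant = 8*12 - (0)^2 = 96
Discriminant = (20)^2 - 4*96 = 16.0
Eigenvalues: lambda_1 = 8.0, lambda_2 = 12.0
The function is not concave.

0


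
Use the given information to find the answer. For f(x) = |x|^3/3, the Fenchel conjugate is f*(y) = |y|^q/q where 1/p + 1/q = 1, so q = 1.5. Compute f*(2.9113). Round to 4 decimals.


The conjugate exponent q satisfies 1/p + 1/q = 1.
p = 3, so q = 3/(3 - 1) = 1.5
|y|^q = 2.9113^1.5 = 4.9674
f*(2.9113) = 4.9674 / 1.5 = 3.3116


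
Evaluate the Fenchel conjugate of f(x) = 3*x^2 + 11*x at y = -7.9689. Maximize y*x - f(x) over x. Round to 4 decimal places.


f*(y) = sup_x {y*x - a*x^2 - b*x} = sup_x {(y-b)*x - a*x^2}
FOC: (y - b) - 2a*x = 0 => x* = (y - b)/(2a)
x* = (-7.9689 - 11)/(2*3) = -3.1615
f*(-7.9689) = (y-b)^2/(4a) = (-7.9689 - 11)^2/(4*3)
= 359.8192/12 = 29.9849


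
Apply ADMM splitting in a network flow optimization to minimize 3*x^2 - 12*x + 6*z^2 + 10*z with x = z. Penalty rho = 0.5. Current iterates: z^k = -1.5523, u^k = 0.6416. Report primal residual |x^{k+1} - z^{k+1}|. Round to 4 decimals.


ADMM iteration with rho = 0.5, z^k = -1.5523, u^k = 0.6416
Step 1: x-update.
Minimize 3*x^2 - 12*x + (0.5/2)*(x + 1.5523 + 0.6416)^2
FOC: (2*3 + 0.5)*x = 12 + 0.5*(-1.5523 - 0.6416)
x^{k+1} = 1.6774
Step 2: z-update.
Minimize 6*z^2 + 10*z + (0.5/2)*(1.6774 - z + 0.6416)^2
FOC: (2*6 + 0.5)*z = -10 + 0.5*(1.6774 + 0.6416)
z^{k+1} = -0.7072
Step 3: u-update.
u^{k+1} = 0.6416 + 1.6774 + 0.7072 = 3.0262
Step 4: Primal residual = |1.6774 + 0.7072| = 2.3846


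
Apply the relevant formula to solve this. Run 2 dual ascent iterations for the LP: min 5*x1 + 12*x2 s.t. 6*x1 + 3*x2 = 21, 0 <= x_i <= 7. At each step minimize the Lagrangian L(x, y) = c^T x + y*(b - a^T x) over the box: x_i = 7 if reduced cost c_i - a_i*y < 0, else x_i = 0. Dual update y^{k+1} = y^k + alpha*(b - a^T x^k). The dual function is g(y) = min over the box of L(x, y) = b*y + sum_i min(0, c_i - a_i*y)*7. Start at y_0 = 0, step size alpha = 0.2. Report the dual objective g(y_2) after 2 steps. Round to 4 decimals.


Dual ascent for LP: min 5*x1 + 12*x2, 6*x1 + 3*x2 = 21, 0 <= x_i <= 7
Step 1: y^k = 0.0, reduced costs: (5.0, 12.0)
  x^k = (0.0, 0.0), subgradient = b - a^T x = 21.0
  y^{k+1} = 0.0 + 0.2*21.0 = 4.2
Step 2: y^k = 4.2, reduced costs: (-20.2, -0.6)
  x^k = (7.0, 7.0), subgradient = b - a^T x = -42.0
  y^{k+1} = 4.2 + 0.2*-42.0 = -4.2
Dual objective at y_2 = -4.2: reduced costs (30.2, 24.6), box minimizer x = (0.0, 0.0)
g(y_2) = b*y + (c1 - a1*y)*x1 + (c2 - a2*y)*x2 = 21*(-4.2) + 30.2*0.0 + 24.6*0.0 = -88.2 + 0.0 + 0.0 = -88.2


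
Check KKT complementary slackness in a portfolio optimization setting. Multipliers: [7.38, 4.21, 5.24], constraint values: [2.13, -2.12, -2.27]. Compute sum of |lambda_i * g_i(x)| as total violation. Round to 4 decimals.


KKT complementary slackness check:
lambda_1 * g_1 = 7.38 * 2.13 = 15.7194
lambda_2 * g_2 = 4.21 * -2.12 = -8.9252
lambda_3 * g_3 = 5.24 * -2.27 = -11.8948
Total violation = 15.7194 + 8.9252 + 11.8948 = 36.5394


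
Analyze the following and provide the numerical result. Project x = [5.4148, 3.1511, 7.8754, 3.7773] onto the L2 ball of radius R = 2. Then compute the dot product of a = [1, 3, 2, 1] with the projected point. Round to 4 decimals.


Step 1: Compute ||x|| (intermediates to 6 decimals).
||x|| = sqrt(5.4148^2 + 3.1511^2 + 7.8754^2 + 3.7773^2) = 10.748926
Step 2: Project.
Since ||x|| > R, scale = R/||x|| = 2/10.748926 = 0.186065, proj(x) = scale * x
proj(x) = [1.007505, 0.586309, 1.465336, 0.702823]
Step 3: Dot product.
a^T * proj(x) = 1*1.007505 + 3*0.586309 + 2*1.465336 + 1*0.702823 = 6.3999


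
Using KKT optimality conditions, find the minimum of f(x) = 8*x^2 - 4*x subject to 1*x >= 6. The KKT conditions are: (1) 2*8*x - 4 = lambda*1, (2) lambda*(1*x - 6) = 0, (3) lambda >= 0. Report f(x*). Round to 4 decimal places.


Step 1: Try lambda = 0 (constraint inactive).
x_unc = 4/(2*8) = 0.25
Check: 1*0.25 = 0.25 < 6 -- violated!
Step 2: Constraint must be active: 1*x = 6
x* = 6/1 = 6.0
lambda = (2*8*6.0 - 4)/1 = 92.0
Step 3: Compute optimal value.
f(x*) = 8*6.0^2 - 4*6.0 = 264.0


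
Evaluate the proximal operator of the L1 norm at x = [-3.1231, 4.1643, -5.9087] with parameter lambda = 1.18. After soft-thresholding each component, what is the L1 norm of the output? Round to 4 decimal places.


Soft-thresholding with lambda = 1.18:
prox(-3.1231) = sign(-3.1231)*max(|-3.1231| - 1.18, 0) = -1.9431
prox(4.1643) = sign(4.1643)*max(|4.1643| - 1.18, 0) = 2.9843
prox(-5.9087) = sign(-5.9087)*max(|-5.9087| - 1.18, 0) = -4.7287
prox(x) = [-1.9431, 2.9843, -4.7287]
||prox(x)||_1 = 1.9431 + 2.9843 + 4.7287 = 9.6561


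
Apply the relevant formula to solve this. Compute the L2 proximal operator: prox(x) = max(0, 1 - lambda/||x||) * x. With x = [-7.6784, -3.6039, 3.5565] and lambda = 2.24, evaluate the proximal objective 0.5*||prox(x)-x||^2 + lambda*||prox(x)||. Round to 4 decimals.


Step 1: Compute ||x||.
||x|| = 9.1975
Step 2: Compute scaling factor.
scale = max(0, 1 - 2.24/9.1975) = 0.7565
Step 3: prox(x) = [-5.8084, -2.7262, 2.6903]
||prox(x)|| = 6.9575
Step 4: Proximal objective.
0.5*||prox-x||^2 = 2.5088
lambda*||prox|| = 15.5848
Total = 18.0937


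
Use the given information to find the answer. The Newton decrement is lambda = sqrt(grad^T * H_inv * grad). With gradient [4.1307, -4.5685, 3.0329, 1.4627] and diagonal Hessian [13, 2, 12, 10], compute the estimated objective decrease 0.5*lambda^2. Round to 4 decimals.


Step 1: H is diagonal, so H^(-1) * g = [0.3177, -2.2843, 0.2527, 0.1463].
Step 2: g^T H^(-1) g = sum_i g_i^2 / H_ii
  = (4.1307)^2/13 + (-4.5685)^2/2 + (3.0329)^2/12 + (1.4627)^2/10
  = 1.3125 + 10.4356 + 0.7665 + 0.2139 = 12.7286
Step 3: Objective decrease = 0.5 * g^T H^(-1) g = 6.3643


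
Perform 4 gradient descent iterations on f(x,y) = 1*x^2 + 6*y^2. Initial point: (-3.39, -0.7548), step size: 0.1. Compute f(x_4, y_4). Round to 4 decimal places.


Gradient descent on f(x,y) = 1*x^2 + 6*y^2.
Starting point: (-3.39, -0.7548), alpha = 0.1
Step 1: grad_x = 2*1*-3.39 = -6.78, grad_y = 2*6*-0.7548 = -9.0576
  x_1 = -3.39 - 0.1*-6.78 = -2.712
  y_1 = -0.7548 - 0.1*-9.0576 = 0.151
Step 2: grad_x = 2*1*-2.712 = -5.424, grad_y = 2*6*0.151 = 1.8115
  x_2 = -2.712 - 0.1*-5.424 = -2.1696
  y_2 = 0.151 - 0.1*1.8115 = -0.0302
Step 3: grad_x = 2*1*-2.1696 = -4.3392, grad_y = 2*6*-0.0302 = -0.3623
  x_3 = -2.1696 - 0.1*-4.3392 = -1.7357
  y_3 = -0.0302 - 0.1*-0.3623 = 0.006
Step 4: grad_x = 2*1*-1.7357 = -3.4714, grad_y = 2*6*0.006 = 0.0725
  x_4 = -1.7357 - 0.1*-3.4714 = -1.3885
  y_4 = 0.006 - 0.1*0.0725 = -0.0012
f(-1.3885, -0.0012) = 1*(-1.3885)^2 + 6*(-0.0012)^2 = 1.9281


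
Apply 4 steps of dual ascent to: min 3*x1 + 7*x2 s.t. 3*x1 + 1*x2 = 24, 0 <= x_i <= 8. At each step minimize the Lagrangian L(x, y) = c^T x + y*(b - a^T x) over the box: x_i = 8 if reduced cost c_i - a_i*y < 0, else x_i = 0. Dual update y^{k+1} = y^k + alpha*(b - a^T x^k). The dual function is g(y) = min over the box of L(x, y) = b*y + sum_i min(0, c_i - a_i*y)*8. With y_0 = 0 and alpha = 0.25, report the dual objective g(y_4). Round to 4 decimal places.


Dual ascent for LP: min 3*x1 + 7*x2, 3*x1 + 1*x2 = 24, 0 <= x_i <= 8
Step 1: y^k = 0.0, reduced costs: (3.0, 7.0)
  x^k = (0.0, 0.0), subgradient = b - a^T x = 24.0
  y^{k+1} = 0.0 + 0.25*24.0 = 6.0
Step 2: y^k = 6.0, reduced costs: (-15.0, 1.0)
  x^k = (8.0, 0.0), subgradient = b - a^T x = 0.0
  y^{k+1} = 6.0 + 0.25*0.0 = 6.0
Step 3: y^k = 6.0, reduced costs: (-15.0, 1.0)
  x^k = (8.0, 0.0), subgradient = b - a^T x = 0.0
  y^{k+1} = 6.0 + 0.25*0.0 = 6.0
Step 4: y^k = 6.0, reduced costs: (-15.0, 1.0)
  x^k = (8.0, 0.0), subgradient = b - a^T x = 0.0
  y^{k+1} = 6.0 + 0.25*0.0 = 6.0
Dual objective at y_4 = 6.0: reduced costs (-15.0, 1.0), box minimizer x = (8.0, 0.0)
g(y_4) = b*y + (c1 - a1*y)*x1 + (c2 - a2*y)*x2 = 24*6.0 + (-15.0)*8.0 + 1.0*0.0 = 144.0 - 120.0 + 0.0 = 24.0


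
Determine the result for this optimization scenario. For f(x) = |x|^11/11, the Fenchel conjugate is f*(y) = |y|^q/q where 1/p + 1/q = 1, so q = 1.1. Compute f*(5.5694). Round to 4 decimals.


The conjugate exponent q satisfies 1/p + 1/q = 1.
p = 11, so q = 11/(11 - 1) = 1.1
|y|^q = 5.5694^1.1 = 6.6129
f*(5.5694) = 6.6129 / 1.1 = 6.0117


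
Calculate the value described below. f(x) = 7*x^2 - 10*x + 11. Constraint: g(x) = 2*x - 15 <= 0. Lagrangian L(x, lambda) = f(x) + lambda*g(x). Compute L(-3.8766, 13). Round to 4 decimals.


Step 1: Evaluate f(x).
f(-3.8766) = 7*(-3.8766)^2 - 10*(-3.8766) + 11 = 154.9622
Step 2: Evaluate g(x).
g(-3.8766) = 2*-3.8766 - 15 = -22.7532
Step 3: Compute Lagrangian.
L = 154.9622 + 13*-22.7532 = -140.8294


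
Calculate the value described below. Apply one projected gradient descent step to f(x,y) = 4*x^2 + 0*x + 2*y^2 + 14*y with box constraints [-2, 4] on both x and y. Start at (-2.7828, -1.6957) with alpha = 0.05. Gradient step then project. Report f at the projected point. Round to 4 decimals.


Step 1: Compute gradient at (-2.7828, -1.6957).
grad_x = 2*4*-2.7828 + 0 = -22.2624
grad_y = 2*2*-1.6957 + 14 = 7.2172
Step 2: Gradient step.
x_raw = -2.7828 - 0.05*-22.2624 = -1.6697
y_raw = -1.6957 - 0.05*7.2172 = -2.0566
Step 3: Project onto [-2, 4].
x_proj = clip(-1.6697) = -1.6697
y_proj = clip(-2.0566) = -2.0
Step 4: Evaluate f.
f(-1.6697, -2.0) = -8.8487


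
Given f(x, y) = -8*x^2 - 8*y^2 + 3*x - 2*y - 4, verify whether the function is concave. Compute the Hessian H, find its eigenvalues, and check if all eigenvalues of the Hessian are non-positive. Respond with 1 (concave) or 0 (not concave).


The Hessian of f(x,y) = -8*x^2 - 8*y^2 + 3*x - 2*y - 4 is:
H = [[-16, 0], [0, -16]]
Trace = -16 - 16 = -32
Determinant = -16*-16 - (0)^2 = 256
Discriminant = (-32)^2 - 4*256 = 0.0
Eigenvalues: lambda_1 = -16.0, lambda_2 = -16.0
The function is concave.

1


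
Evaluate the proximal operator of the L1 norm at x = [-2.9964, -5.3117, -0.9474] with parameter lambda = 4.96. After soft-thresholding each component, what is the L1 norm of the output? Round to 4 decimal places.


Soft-thresholding with lambda = 4.96:
prox(-2.9964) = sign(-2.9964)*max(|-2.9964| - 4.96, 0) = 0.0
prox(-5.3117) = sign(-5.3117)*max(|-5.3117| - 4.96, 0) = -0.3517
prox(-0.9474) = sign(-0.9474)*max(|-0.9474| - 4.96, 0) = 0.0
prox(x) = [0.0, -0.3517, 0.0]
||prox(x)||_1 = 0.0 + 0.3517 + 0.0 = 0.3517


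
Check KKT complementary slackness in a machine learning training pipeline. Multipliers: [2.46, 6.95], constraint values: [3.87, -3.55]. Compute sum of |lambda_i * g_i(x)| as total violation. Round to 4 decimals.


KKT complementary slackness check:
lambda_1 * g_1 = 2.46 * 3.87 = 9.5202
lambda_2 * g_2 = 6.95 * -3.55 = -24.6725
Total violation = 9.5202 + 24.6725 = 34.1927


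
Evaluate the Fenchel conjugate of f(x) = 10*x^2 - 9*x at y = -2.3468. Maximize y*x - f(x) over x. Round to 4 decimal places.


f*(y) = sup_x {y*x - a*x^2 - b*x} = sup_x {(y-b)*x - a*x^2}
FOC: (y - b) - 2a*x = 0 => x* = (y - b)/(2a)
x* = (-2.3468 + 9)/(2*10) = 0.3327
f*(-2.3468) = (y-b)^2/(4a) = (-2.3468 + 9)^2/(4*10)
= 44.2651/40 = 1.1066


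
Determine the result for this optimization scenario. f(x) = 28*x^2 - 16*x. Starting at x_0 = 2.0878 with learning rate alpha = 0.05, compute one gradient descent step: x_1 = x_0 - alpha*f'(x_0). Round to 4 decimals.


We compute the gradient at x_0 and apply the update.
f'(x) = 56*x - 16
f'(2.0878) = 56*2.0878 - 16 = 100.9168
x_1 = 2.0878 - 0.05*100.9168 = -2.958


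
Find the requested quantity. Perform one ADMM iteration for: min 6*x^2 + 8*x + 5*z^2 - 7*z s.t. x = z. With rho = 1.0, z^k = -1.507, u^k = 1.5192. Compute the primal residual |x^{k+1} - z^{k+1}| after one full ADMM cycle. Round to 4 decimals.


ADMM iteration with rho = 1.0, z^k = -1.507, u^k = 1.5192
Step 1: x-update.
Minimize 6*x^2 + 8*x + (1.0/2)*(x + 1.507 + 1.5192)^2
FOC: (2*6 + 1.0)*x = -8 + 1.0*(-1.507 - 1.5192)
x^{k+1} = -0.8482
Step 2: z-update.
Minimize 5*z^2 - 7*z + (1.0/2)*(-0.8482 - z + 1.5192)^2
FOC: (2*5 + 1.0)*z = 7 + 1.0*(-0.8482 + 1.5192)
z^{k+1} = 0.6974
Step 3: u-update.
u^{k+1} = 1.5192 - 0.8482 - 0.6974 = -0.0263
Step 4: Primal residual = |-0.8482 - 0.6974| = 1.5455


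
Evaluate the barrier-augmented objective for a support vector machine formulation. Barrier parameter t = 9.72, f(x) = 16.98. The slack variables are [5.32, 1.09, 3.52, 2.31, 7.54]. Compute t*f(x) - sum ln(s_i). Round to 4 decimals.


Step 1: Compute log-barrier.
ln values: [1.6715, 0.0862, 1.2585, 0.8372, 2.0202]
phi = -(1.6715 + 0.0862 + 1.2585 + 0.8372 + 2.0202) = -5.8736
Step 2: Compute augmented objective.
t*f(x) = 9.72*16.98 = 165.0456
Total = 165.0456 - 5.8736 = 159.172


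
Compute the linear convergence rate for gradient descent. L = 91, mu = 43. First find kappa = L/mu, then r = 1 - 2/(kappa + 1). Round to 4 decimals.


Step 1: Compute the condition number.
kappa = L/mu = 91/43 = 2.1163
Step 2: Compute the convergence rate.
r = 1 - 2/(kappa + 1) = 1 - 2*mu/(L + mu) = (L - mu)/(L + mu) = 48/134 = 0.3582


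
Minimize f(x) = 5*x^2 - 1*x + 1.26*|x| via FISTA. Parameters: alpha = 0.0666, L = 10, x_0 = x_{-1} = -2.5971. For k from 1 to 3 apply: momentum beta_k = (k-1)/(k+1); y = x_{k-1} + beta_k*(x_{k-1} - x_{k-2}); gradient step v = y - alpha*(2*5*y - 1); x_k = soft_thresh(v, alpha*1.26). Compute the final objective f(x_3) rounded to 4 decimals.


FISTA on f(x) = 5*x^2 - 1*x + 1.26*|x|
L = 10, alpha = 0.0666
Iteration 1: beta = 0.0, y = -2.5971 + 0.0*(-2.5971 + 2.5971) = -2.5971
  grad(y) = -26.971, v = y - alpha*grad = -0.8008
  prox(v) = soft_thresh(-0.8008, 0.0839) = -0.7169
Iteration 2: beta = 0.3333, y = -0.7169 + 0.3333*(-0.7169 + 2.5971) = -0.0902
  grad(y) = -1.9019, v = y - alpha*grad = 0.0365
  prox(v) = soft_thresh(0.0365, 0.0839) = 0.0
Iteration 3: beta = 0.5, y = 0.0 + 0.5*(0.0 + 0.7169) = 0.3585
  grad(y) = 2.5846, v = y - alpha*grad = 0.1863
  prox(v) = soft_thresh(0.1863, 0.0839) = 0.1024
f(x_3) = 5*0.1024^2 - 1*0.1024 + 1.26*|0.1024| = 0.0791
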